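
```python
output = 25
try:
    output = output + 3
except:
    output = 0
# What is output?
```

Step-by-step execution trace:
1. output starts at 25.
2. try: `output = output + 3` → output = 28. No exception raised.
3. `except` is skipped.
Result: 28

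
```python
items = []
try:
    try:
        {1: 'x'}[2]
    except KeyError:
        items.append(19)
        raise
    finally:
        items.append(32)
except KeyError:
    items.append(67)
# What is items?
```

Step-by-step execution trace:
1. Inner try: `{1: 'x'}[2]` raises KeyError.
2. Inner `except KeyError` matches → `items.append(19)` → items = [19].
3. bare `raise` re-raises KeyError.
4. Inner `finally` runs during unwinding: `items.append(32)` → items = [19, 32].
5. Outer `except KeyError` matches → `items.append(67)` → items = [19, 32, 67].
Result: [19, 32, 67]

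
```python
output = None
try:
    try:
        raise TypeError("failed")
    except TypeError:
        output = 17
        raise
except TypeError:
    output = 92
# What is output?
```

Step-by-step execution trace:
1. Inner try: `raise TypeError("failed")` raises TypeError.
2. Inner `except TypeError` matches → output = 17.
3. bare `raise` re-raises the same TypeError.
4. Outer `except TypeError` matches → output = 92.
Result: 92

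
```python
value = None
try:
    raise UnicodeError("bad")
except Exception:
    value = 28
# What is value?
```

Step-by-step execution trace:
1. `raise UnicodeError(...)` raises UnicodeError.
2. `except Exception` matches (UnicodeError is a subclass of Exception) → value = 28.
Result: 28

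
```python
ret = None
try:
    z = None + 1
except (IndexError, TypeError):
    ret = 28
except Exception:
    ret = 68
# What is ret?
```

Step-by-step execution trace:
1. `z = None + 1` raises TypeError.
2. `except (IndexError, TypeError)` matches (TypeError is in the tuple) → ret = 28.
3. `except Exception` is not reached.
Result: 28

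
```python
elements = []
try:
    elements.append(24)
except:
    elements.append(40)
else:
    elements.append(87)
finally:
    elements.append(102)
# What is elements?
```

Step-by-step execution trace:
1. try: `elements.append(24)` → elements = [24]. No exception raised.
2. `except` is skipped.
3. `else` runs: `elements.append(87)` → elements = [24, 87].
4. `finally` always runs: `elements.append(102)` → elements = [24, 87, 102].
Result: [24, 87, 102]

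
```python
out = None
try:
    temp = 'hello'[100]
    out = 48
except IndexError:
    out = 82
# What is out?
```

Step-by-step execution trace:
1. `temp = 'hello'[100]` raises IndexError.
2. `out = 48` is not reached.
3. `except IndexError` matches → out = 82.
Result: 82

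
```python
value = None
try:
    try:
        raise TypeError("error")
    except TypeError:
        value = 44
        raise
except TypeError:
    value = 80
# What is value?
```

Step-by-step execution trace:
1. Inner try: `raise TypeError("error")` raises TypeError.
2. Inner `except TypeError` matches → value = 44.
3. bare `raise` re-raises the same TypeError.
4. Outer `except TypeError` matches → value = 80.
Result: 80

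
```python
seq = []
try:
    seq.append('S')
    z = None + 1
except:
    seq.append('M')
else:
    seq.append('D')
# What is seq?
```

Step-by-step execution trace:
1. try: `seq.append('S')` → seq = ['S'].
2. `z = None + 1` raises TypeError.
3. bare `except` matches → `seq.append('M')` → seq = ['S', 'M'].
4. `else` is skipped (an exception was raised).
Result: ['S', 'M']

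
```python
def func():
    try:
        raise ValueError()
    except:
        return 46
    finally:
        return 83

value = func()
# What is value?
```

Step-by-step execution trace:
1. `func()` enters try: `raise ValueError()` raises ValueError.
2. bare `except` matches → `return 46` sets pending return value 46.
3. Before returning, `finally: return 83` runs and overrides the pending return.
4. func() returns 83 → value = 83.
Result: 83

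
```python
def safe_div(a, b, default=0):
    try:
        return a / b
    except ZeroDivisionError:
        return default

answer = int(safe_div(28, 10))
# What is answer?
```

Step-by-step execution trace:
1. `safe_div(28, 10)` enters try: `return 28 / 10` → returns 2.8. No exception raised.
2. `except ZeroDivisionError` is skipped.
3. `int(2.8)` → 2 → answer = 2.
Result: 2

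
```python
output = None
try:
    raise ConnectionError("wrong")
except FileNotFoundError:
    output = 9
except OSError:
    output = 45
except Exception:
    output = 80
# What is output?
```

Step-by-step execution trace:
1. `raise ConnectionError(...)` raises ConnectionError.
2. `except FileNotFoundError` does not match (ConnectionError is not a subclass of FileNotFoundError); skipped.
3. `except OSError` matches (ConnectionError is a subclass of OSError) → output = 45.
4. `except Exception` is not reached.
Result: 45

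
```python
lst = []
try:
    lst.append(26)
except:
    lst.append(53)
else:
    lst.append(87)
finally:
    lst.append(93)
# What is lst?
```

Step-by-step execution trace:
1. try: `lst.append(26)` → lst = [26]. No exception raised.
2. `except` is skipped.
3. `else` runs: `lst.append(87)` → lst = [26, 87].
4. `finally` always runs: `lst.append(93)` → lst = [26, 87, 93].
Result: [26, 87, 93]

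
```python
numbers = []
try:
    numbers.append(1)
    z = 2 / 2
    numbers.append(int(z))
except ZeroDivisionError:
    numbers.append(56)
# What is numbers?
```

Step-by-step execution trace:
1. try: `numbers.append(1)` → numbers = [1].
2. `z = 2 / 2` → z = 1.0. No exception raised.
3. `numbers.append(int(z))` → numbers = [1, 1].
4. `except ZeroDivisionError` is skipped (no exception was raised).
Result: [1, 1]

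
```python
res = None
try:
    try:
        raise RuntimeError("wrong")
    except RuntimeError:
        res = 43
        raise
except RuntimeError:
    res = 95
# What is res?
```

Step-by-step execution trace:
1. Inner try: `raise RuntimeError("wrong")` raises RuntimeError.
2. Inner `except RuntimeError` matches → res = 43.
3. bare `raise` re-raises the same RuntimeError.
4. Outer `except RuntimeError` matches → res = 95.
Result: 95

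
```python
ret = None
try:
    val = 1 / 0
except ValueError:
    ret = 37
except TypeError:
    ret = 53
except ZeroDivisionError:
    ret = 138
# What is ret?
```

Step-by-step execution trace:
1. `val = 1 / 0` raises ZeroDivisionError.
2. `except ValueError` does not match ZeroDivisionError; skipped.
3. `except TypeError` does not match ZeroDivisionError; skipped.
4. `except ZeroDivisionError` matches → ret = 138.
Result: 138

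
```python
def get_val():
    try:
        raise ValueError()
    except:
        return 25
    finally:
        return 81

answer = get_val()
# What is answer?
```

Step-by-step execution trace:
1. `get_val()` enters try: `raise ValueError()` raises ValueError.
2. bare `except` matches → `return 25` sets pending return value 25.
3. Before returning, `finally: return 81` runs and overrides the pending return.
4. get_val() returns 81 → answer = 81.
Result: 81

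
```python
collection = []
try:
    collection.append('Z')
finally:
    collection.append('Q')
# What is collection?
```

Step-by-step execution trace:
1. try: `collection.append('Z')` → collection = ['Z'].
2. The try body completes without raising.
3. finally always runs: `collection.append('Q')` → collection = ['Z', 'Q'].
Result: ['Z', 'Q']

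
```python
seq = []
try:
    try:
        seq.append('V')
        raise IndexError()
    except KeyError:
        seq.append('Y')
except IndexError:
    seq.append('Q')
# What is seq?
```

Step-by-step execution trace:
1. Inner try: `seq.append('V')` → seq = ['V'].
2. `raise IndexError()` raises IndexError.
3. Inner `except KeyError` does not match IndexError; exception propagates to outer try.
4. Outer `except IndexError` matches → `seq.append('Q')` → seq = ['V', 'Q'].
Result: ['V', 'Q']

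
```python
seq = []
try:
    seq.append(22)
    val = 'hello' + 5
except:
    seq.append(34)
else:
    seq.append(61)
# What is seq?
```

Step-by-step execution trace:
1. try: `seq.append(22)` → seq = [22].
2. `val = 'hello' + 5` raises TypeError.
3. bare `except` matches → `seq.append(34)` → seq = [22, 34].
4. `else` is skipped (an exception was raised).
Result: [22, 34]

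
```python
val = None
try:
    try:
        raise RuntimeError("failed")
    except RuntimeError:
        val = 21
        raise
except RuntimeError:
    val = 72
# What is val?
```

Step-by-step execution trace:
1. Inner try: `raise RuntimeError("failed")` raises RuntimeError.
2. Inner `except RuntimeError` matches → val = 21.
3. bare `raise` re-raises the same RuntimeError.
4. Outer `except RuntimeError` matches → val = 72.
Result: 72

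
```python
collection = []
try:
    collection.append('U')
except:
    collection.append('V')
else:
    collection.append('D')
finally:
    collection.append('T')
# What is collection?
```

Step-by-step execution trace:
1. try: `collection.append('U')` → collection = ['U']. No exception raised.
2. `except` is skipped.
3. `else` runs: `collection.append('D')` → collection = ['U', 'D'].
4. `finally` always runs: `collection.append('T')` → collection = ['U', 'D', 'T'].
Result: ['U', 'D', 'T']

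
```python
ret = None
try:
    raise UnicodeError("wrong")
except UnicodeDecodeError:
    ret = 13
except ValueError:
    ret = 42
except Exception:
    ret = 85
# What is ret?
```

Step-by-step execution trace:
1. `raise UnicodeError(...)` raises UnicodeError.
2. `except UnicodeDecodeError` does not match (UnicodeError is not a subclass of UnicodeDecodeError); skipped.
3. `except ValueError` matches (UnicodeError is a subclass of ValueError) → ret = 42.
4. `except Exception` is not reached.
Result: 42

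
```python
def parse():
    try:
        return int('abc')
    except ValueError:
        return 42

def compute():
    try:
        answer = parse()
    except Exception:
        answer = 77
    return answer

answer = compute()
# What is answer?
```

Step-by-step execution trace:
1. `compute()` calls `parse()`.
2. In parse: `int('abc')` raises ValueError; `except ValueError` catches it → returns 42.
3. In compute: `answer = parse()` → answer = 42. No exception reaches compute.
4. `except Exception` is skipped; compute returns 42.
5. answer = 42.
Result: 42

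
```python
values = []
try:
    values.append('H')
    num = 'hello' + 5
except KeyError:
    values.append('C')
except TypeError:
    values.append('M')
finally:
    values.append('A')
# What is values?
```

Step-by-step execution trace:
1. try: `values.append('H')` → values = ['H'].
2. `num = 'hello' + 5` raises TypeError.
3. `except KeyError` does not match TypeError; skipped.
4. `except TypeError` matches → `values.append('M')` → values = ['H', 'M'].
5. finally always runs: `values.append('A')` → values = ['H', 'M', 'A'].
Result: ['H', 'M', 'A']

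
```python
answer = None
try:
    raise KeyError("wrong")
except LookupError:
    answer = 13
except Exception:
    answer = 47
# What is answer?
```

Step-by-step execution trace:
1. `raise KeyError(...)` raises KeyError.
2. `except LookupError` matches (KeyError is a subclass of LookupError) → answer = 13.
3. `except Exception` is not reached.
Result: 13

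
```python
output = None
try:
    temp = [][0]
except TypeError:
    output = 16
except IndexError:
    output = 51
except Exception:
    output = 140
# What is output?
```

Step-by-step execution trace:
1. `temp = [][0]` raises IndexError.
2. `except TypeError` does not match IndexError; skipped.
3. `except IndexError` matches → output = 51.
4. Remaining except clauses are skipped.
Result: 51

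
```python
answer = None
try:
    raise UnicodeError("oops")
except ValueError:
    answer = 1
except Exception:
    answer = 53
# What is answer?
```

Step-by-step execution trace:
1. `raise UnicodeError(...)` raises UnicodeError.
2. `except ValueError` matches (UnicodeError is a subclass of ValueError) → answer = 1.
3. `except Exception` is not reached.
Result: 1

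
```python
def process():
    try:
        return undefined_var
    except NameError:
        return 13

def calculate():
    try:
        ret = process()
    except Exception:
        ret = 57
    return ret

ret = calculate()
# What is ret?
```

Step-by-step execution trace:
1. `calculate()` calls `process()`.
2. In process: `undefined_var` raises NameError; `except NameError` catches it → returns 13.
3. In calculate: `ret = process()` → ret = 13. No exception reaches calculate.
4. `except Exception` is skipped; calculate returns 13.
5. ret = 13.
Result: 13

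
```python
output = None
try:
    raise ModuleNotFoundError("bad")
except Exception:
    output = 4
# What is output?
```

Step-by-step execution trace:
1. `raise ModuleNotFoundError(...)` raises ModuleNotFoundError.
2. `except Exception` matches (ModuleNotFoundError is a subclass of Exception) → output = 4.
Result: 4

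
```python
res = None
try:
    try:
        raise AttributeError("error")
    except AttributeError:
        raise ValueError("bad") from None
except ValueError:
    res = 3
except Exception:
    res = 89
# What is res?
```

Step-by-step execution trace:
1. Inner try raises AttributeError; inner `except AttributeError` catches it.
2. `raise ValueError(...) from None` raises ValueError (from None suppresses __context__, but the active exception is still ValueError).
3. Outer `except ValueError` matches → res = 3.
4. `except Exception` is not reached.
Result: 3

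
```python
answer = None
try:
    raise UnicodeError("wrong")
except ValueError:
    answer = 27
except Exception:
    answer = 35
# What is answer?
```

Step-by-step execution trace:
1. `raise UnicodeError(...)` raises UnicodeError.
2. `except ValueError` matches (UnicodeError is a subclass of ValueError) → answer = 27.
3. `except Exception` is not reached.
Result: 27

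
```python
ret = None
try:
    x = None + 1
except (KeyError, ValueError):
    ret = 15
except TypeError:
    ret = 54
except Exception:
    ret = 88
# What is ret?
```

Step-by-step execution trace:
1. `x = None + 1` raises TypeError.
2. `except (KeyError, ValueError)` does not match TypeError; skipped.
3. `except TypeError` matches (exact type match) → ret = 54.
4. `except Exception` is not reached.
Result: 54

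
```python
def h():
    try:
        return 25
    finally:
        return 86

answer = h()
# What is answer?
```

Step-by-step execution trace:
1. `h()` enters try: `return 25` sets pending return value 25.
2. Before returning, `finally: return 86` runs and overrides the pending return.
3. h() returns 86 → answer = 86.
Result: 86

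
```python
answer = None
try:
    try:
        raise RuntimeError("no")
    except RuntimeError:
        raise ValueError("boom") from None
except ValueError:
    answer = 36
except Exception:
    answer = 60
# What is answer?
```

Step-by-step execution trace:
1. Inner try raises RuntimeError; inner `except RuntimeError` catches it.
2. `raise ValueError(...) from None` raises ValueError (from None suppresses __context__, but the active exception is still ValueError).
3. Outer `except ValueError` matches → answer = 36.
4. `except Exception` is not reached.
Result: 36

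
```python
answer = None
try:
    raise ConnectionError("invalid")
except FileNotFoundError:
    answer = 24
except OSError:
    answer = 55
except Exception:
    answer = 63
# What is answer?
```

Step-by-step execution trace:
1. `raise ConnectionError(...)` raises ConnectionError.
2. `except FileNotFoundError` does not match (ConnectionError is not a subclass of FileNotFoundError); skipped.
3. `except OSError` matches (ConnectionError is a subclass of OSError) → answer = 55.
4. `except Exception` is not reached.
Result: 55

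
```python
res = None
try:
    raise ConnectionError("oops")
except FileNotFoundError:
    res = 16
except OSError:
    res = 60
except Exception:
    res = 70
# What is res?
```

Step-by-step execution trace:
1. `raise ConnectionError(...)` raises ConnectionError.
2. `except FileNotFoundError` does not match (ConnectionError is not a subclass of FileNotFoundError); skipped.
3. `except OSError` matches (ConnectionError is a subclass of OSError) → res = 60.
4. `except Exception` is not reached.
Result: 60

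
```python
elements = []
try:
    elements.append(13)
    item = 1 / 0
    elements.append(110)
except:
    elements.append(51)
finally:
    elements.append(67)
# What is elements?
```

Step-by-step execution trace:
1. try: `elements.append(13)` → elements = [13].
2. `item = 1 / 0` raises ZeroDivisionError; `elements.append(110)` is not reached.
3. bare `except` matches → `elements.append(51)` → elements = [13, 51].
4. finally always runs: `elements.append(67)` → elements = [13, 51, 67].
Result: [13, 51, 67]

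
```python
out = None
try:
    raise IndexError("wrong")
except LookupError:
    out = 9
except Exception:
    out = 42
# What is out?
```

Step-by-step execution trace:
1. `raise IndexError(...)` raises IndexError.
2. `except LookupError` matches (IndexError is a subclass of LookupError) → out = 9.
3. `except Exception` is not reached.
Result: 9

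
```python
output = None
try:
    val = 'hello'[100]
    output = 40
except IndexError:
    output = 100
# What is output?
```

Step-by-step execution trace:
1. `val = 'hello'[100]` raises IndexError.
2. `output = 40` is not reached.
3. `except IndexError` matches → output = 100.
Result: 100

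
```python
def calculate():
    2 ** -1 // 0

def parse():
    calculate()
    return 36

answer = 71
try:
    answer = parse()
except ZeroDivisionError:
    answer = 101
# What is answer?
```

Step-by-step execution trace:
1. answer starts at 71.
2. try: `parse()` calls `calculate()`.
3. `calculate()` evaluates `2 ** -1 // 0`, which raises ZeroDivisionError; it propagates through parse (uncaught).
4. `return 36` in parse is not reached; the assignment to answer does not complete.
5. `except ZeroDivisionError` matches → answer = 101.
Result: 101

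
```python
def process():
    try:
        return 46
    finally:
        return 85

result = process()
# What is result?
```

Step-by-step execution trace:
1. `process()` enters try: `return 46` sets pending return value 46.
2. Before returning, `finally: return 85` runs and overrides the pending return.
3. process() returns 85 → result = 85.
Result: 85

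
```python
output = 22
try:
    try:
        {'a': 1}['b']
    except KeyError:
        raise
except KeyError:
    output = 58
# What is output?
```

Step-by-step execution trace:
1. Inner try: `{'a': 1}['b']` raises KeyError.
2. Inner `except KeyError` matches; bare `raise` re-raises the same KeyError.
3. Outer `except KeyError` matches → output = 58.
Result: 58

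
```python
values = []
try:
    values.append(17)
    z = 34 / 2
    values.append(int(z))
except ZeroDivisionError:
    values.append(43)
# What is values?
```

Step-by-step execution trace:
1. try: `values.append(17)` → values = [17].
2. `z = 34 / 2` → z = 17.0. No exception raised.
3. `values.append(int(z))` → values = [17, 17].
4. `except ZeroDivisionError` is skipped (no exception was raised).
Result: [17, 17]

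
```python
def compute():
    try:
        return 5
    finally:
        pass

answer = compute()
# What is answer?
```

Step-by-step execution trace:
1. `compute()` enters try: `return 5` sets pending return value 5.
2. Before returning, `finally: pass` runs (no effect).
3. compute() returns 5 → answer = 5.
Result: 5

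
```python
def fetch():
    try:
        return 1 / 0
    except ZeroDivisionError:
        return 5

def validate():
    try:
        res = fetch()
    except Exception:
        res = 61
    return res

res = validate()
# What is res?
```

Step-by-step execution trace:
1. `validate()` calls `fetch()`.
2. In fetch: `1 / 0` raises ZeroDivisionError; `except ZeroDivisionError` catches it → returns 5.
3. In validate: `res = fetch()` → res = 5. No exception reaches validate.
4. `except Exception` is skipped; validate returns 5.
5. res = 5.
Result: 5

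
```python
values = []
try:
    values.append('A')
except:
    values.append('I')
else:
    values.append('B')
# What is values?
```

Step-by-step execution trace:
1. try: `values.append('A')` → values = ['A']. No exception raised.
2. `except` is skipped.
3. `else` runs (try completed without exception): `values.append('B')` → values = ['A', 'B'].
Result: ['A', 'B']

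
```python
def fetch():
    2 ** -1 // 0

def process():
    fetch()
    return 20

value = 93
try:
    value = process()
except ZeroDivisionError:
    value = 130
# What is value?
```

Step-by-step execution trace:
1. value starts at 93.
2. try: `process()` calls `fetch()`.
3. `fetch()` evaluates `2 ** -1 // 0`, which raises ZeroDivisionError; it propagates through process (uncaught).
4. `return 20` in process is not reached; the assignment to value does not complete.
5. `except ZeroDivisionError` matches → value = 130.
Result: 130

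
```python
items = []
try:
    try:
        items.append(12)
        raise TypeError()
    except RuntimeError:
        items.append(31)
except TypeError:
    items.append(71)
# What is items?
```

Step-by-step execution trace:
1. Inner try: `items.append(12)` → items = [12].
2. `raise TypeError()` raises TypeError.
3. Inner `except RuntimeError` does not match TypeError; exception propagates to outer try.
4. Outer `except TypeError` matches → `items.append(71)` → items = [12, 71].
Result: [12, 71]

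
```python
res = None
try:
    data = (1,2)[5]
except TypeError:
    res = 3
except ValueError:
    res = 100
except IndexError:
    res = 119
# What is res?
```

Step-by-step execution trace:
1. `data = (1,2)[5]` raises IndexError.
2. `except TypeError` does not match IndexError; skipped.
3. `except ValueError` does not match IndexError; skipped.
4. `except IndexError` matches → res = 119.
Result: 119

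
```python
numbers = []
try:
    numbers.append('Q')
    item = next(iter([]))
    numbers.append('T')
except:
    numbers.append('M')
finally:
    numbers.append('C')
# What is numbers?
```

Step-by-step execution trace:
1. try: `numbers.append('Q')` → numbers = ['Q'].
2. `item = next(iter([]))` raises StopIteration; `numbers.append('T')` is not reached.
3. bare `except` matches → `numbers.append('M')` → numbers = ['Q', 'M'].
4. finally always runs: `numbers.append('C')` → numbers = ['Q', 'M', 'C'].
Result: ['Q', 'M', 'C']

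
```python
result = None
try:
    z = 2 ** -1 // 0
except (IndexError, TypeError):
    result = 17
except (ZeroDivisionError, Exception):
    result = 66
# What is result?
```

Step-by-step execution trace:
1. `z = 2 ** -1 // 0` raises ZeroDivisionError.
2. `except (IndexError, TypeError)` does not match ZeroDivisionError; skipped.
3. `except (ZeroDivisionError, Exception)` matches (ZeroDivisionError is in the tuple) → result = 66.
Result: 66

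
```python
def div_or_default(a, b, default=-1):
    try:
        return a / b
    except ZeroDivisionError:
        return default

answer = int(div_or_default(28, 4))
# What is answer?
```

Step-by-step execution trace:
1. `div_or_default(28, 4)` enters try: `return 28 / 4` → returns 7.0. No exception raised.
2. `except ZeroDivisionError` is skipped.
3. `int(7.0)` → 7 → answer = 7.
Result: 7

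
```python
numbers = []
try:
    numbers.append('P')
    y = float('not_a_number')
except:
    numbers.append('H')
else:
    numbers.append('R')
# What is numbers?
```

Step-by-step execution trace:
1. try: `numbers.append('P')` → numbers = ['P'].
2. `y = float('not_a_number')` raises ValueError.
3. bare `except` matches → `numbers.append('H')` → numbers = ['P', 'H'].
4. `else` is skipped (an exception was raised).
Result: ['P', 'H']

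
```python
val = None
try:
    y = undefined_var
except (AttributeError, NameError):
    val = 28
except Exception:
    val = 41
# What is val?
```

Step-by-step execution trace:
1. `y = undefined_var` raises NameError.
2. `except (AttributeError, NameError)` matches (NameError is in the tuple) → val = 28.
3. `except Exception` is not reached.
Result: 28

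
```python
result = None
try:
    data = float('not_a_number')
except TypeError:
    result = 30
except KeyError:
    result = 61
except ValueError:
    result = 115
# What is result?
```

Step-by-step execution trace:
1. `data = float('not_a_number')` raises ValueError.
2. `except TypeError` does not match ValueError; skipped.
3. `except KeyError` does not match ValueError; skipped.
4. `except ValueError` matches → result = 115.
Result: 115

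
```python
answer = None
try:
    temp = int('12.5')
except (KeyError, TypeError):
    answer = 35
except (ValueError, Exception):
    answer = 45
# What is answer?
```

Step-by-step execution trace:
1. `temp = int('12.5')` raises ValueError.
2. `except (KeyError, TypeError)` does not match ValueError; skipped.
3. `except (ValueError, Exception)` matches (ValueError is in the tuple) → answer = 45.
Result: 45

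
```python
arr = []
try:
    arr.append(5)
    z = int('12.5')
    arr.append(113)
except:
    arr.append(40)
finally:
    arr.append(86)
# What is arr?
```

Step-by-step execution trace:
1. try: `arr.append(5)` → arr = [5].
2. `z = int('12.5')` raises ValueError; `arr.append(113)` is not reached.
3. bare `except` matches → `arr.append(40)` → arr = [5, 40].
4. finally always runs: `arr.append(86)` → arr = [5, 40, 86].
Result: [5, 40, 86]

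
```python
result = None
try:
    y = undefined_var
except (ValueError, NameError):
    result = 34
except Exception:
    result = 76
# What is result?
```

Step-by-step execution trace:
1. `y = undefined_var` raises NameError.
2. `except (ValueError, NameError)` matches (NameError is in the tuple) → result = 34.
3. `except Exception` is not reached.
Result: 34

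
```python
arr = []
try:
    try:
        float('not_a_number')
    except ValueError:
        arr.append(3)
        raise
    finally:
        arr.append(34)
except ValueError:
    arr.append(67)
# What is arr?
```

Step-by-step execution trace:
1. Inner try: `float('not_a_number')` raises ValueError.
2. Inner `except ValueError` matches → `arr.append(3)` → arr = [3].
3. bare `raise` re-raises ValueError.
4. Inner `finally` runs during unwinding: `arr.append(34)` → arr = [3, 34].
5. Outer `except ValueError` matches → `arr.append(67)` → arr = [3, 34, 67].
Result: [3, 34, 67]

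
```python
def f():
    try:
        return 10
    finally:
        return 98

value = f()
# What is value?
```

Step-by-step execution trace:
1. `f()` enters try: `return 10` sets pending return value 10.
2. Before returning, `finally: return 98` runs and overrides the pending return.
3. f() returns 98 → value = 98.
Result: 98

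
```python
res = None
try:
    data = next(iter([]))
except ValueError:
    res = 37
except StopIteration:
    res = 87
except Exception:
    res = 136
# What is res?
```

Step-by-step execution trace:
1. `data = next(iter([]))` raises StopIteration.
2. `except ValueError` does not match StopIteration; skipped.
3. `except StopIteration` matches → res = 87.
4. Remaining except clauses are skipped.
Result: 87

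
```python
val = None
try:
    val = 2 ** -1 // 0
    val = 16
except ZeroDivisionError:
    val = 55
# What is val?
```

Step-by-step execution trace:
1. `val = 2 ** -1 // 0` raises ZeroDivisionError.
2. `val = 16` is not reached.
3. `except ZeroDivisionError` matches → val = 55.
Result: 55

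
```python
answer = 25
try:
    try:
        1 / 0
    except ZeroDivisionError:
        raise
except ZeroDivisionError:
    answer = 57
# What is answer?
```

Step-by-step execution trace:
1. Inner try: `1 / 0` raises ZeroDivisionError.
2. Inner `except ZeroDivisionError` matches; bare `raise` re-raises the same ZeroDivisionError.
3. Outer `except ZeroDivisionError` matches → answer = 57.
Result: 57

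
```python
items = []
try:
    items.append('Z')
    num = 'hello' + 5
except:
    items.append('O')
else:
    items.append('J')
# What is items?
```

Step-by-step execution trace:
1. try: `items.append('Z')` → items = ['Z'].
2. `num = 'hello' + 5` raises TypeError.
3. bare `except` matches → `items.append('O')` → items = ['Z', 'O'].
4. `else` is skipped (an exception was raised).
Result: ['Z', 'O']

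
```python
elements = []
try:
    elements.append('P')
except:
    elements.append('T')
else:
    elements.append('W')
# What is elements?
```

Step-by-step execution trace:
1. try: `elements.append('P')` → elements = ['P']. No exception raised.
2. `except` is skipped.
3. `else` runs (try completed without exception): `elements.append('W')` → elements = ['P', 'W'].
Result: ['P', 'W']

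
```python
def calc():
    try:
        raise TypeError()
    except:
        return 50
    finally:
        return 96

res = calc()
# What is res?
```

Step-by-step execution trace:
1. `calc()` enters try: `raise TypeError()` raises TypeError.
2. bare `except` matches → `return 50` sets pending return value 50.
3. Before returning, `finally: return 96` runs and overrides the pending return.
4. calc() returns 96 → res = 96.
Result: 96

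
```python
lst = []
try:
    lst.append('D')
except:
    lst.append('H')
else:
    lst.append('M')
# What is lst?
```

Step-by-step execution trace:
1. try: `lst.append('D')` → lst = ['D']. No exception raised.
2. `except` is skipped.
3. `else` runs (try completed without exception): `lst.append('M')` → lst = ['D', 'M'].
Result: ['D', 'M']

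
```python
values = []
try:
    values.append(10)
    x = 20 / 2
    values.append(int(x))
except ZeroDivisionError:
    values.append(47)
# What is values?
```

Step-by-step execution trace:
1. try: `values.append(10)` → values = [10].
2. `x = 20 / 2` → x = 10.0. No exception raised.
3. `values.append(int(x))` → values = [10, 10].
4. `except ZeroDivisionError` is skipped (no exception was raised).
Result: [10, 10]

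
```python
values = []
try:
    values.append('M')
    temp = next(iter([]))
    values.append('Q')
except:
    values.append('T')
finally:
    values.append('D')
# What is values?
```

Step-by-step execution trace:
1. try: `values.append('M')` → values = ['M'].
2. `temp = next(iter([]))` raises StopIteration; `values.append('Q')` is not reached.
3. bare `except` matches → `values.append('T')` → values = ['M', 'T'].
4. finally always runs: `values.append('D')` → values = ['M', 'T', 'D'].
Result: ['M', 'T', 'D']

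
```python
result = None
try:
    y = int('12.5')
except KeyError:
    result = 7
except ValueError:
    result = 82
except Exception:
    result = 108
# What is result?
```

Step-by-step execution trace:
1. `y = int('12.5')` raises ValueError.
2. `except KeyError` does not match ValueError; skipped.
3. `except ValueError` matches → result = 82.
4. Remaining except clauses are skipped.
Result: 82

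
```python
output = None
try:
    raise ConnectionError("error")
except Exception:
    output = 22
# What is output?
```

Step-by-step execution trace:
1. `raise ConnectionError(...)` raises ConnectionError.
2. `except Exception` matches (ConnectionError is a subclass of Exception) → output = 22.
Result: 22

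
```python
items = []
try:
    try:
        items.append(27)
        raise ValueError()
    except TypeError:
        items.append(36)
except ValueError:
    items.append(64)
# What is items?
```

Step-by-step execution trace:
1. Inner try: `items.append(27)` → items = [27].
2. `raise ValueError()` raises ValueError.
3. Inner `except TypeError` does not match ValueError; exception propagates to outer try.
4. Outer `except ValueError` matches → `items.append(64)` → items = [27, 64].
Result: [27, 64]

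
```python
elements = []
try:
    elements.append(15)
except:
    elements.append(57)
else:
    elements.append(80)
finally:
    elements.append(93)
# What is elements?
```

Step-by-step execution trace:
1. try: `elements.append(15)` → elements = [15]. No exception raised.
2. `except` is skipped.
3. `else` runs: `elements.append(80)` → elements = [15, 80].
4. `finally` always runs: `elements.append(93)` → elements = [15, 80, 93].
Result: [15, 80, 93]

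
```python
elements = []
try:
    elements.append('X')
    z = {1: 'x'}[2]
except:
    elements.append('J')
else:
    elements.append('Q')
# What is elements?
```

Step-by-step execution trace:
1. try: `elements.append('X')` → elements = ['X'].
2. `z = {1: 'x'}[2]` raises KeyError.
3. bare `except` matches → `elements.append('J')` → elements = ['X', 'J'].
4. `else` is skipped (an exception was raised).
Result: ['X', 'J']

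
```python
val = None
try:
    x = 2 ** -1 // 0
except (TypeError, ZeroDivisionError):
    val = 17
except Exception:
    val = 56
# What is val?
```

Step-by-step execution trace:
1. `x = 2 ** -1 // 0` raises ZeroDivisionError.
2. `except (TypeError, ZeroDivisionError)` matches (ZeroDivisionError is in the tuple) → val = 17.
3. `except Exception` is not reached.
Result: 17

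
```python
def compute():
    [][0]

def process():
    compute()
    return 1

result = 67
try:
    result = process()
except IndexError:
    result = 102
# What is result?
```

Step-by-step execution trace:
1. result starts at 67.
2. try: `process()` calls `compute()`.
3. `compute()` evaluates `[][0]`, which raises IndexError; it propagates through process (uncaught).
4. `return 1` in process is not reached; the assignment to result does not complete.
5. `except IndexError` matches → result = 102.
Result: 102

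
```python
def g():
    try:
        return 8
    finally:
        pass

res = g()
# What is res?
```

Step-by-step execution trace:
1. `g()` enters try: `return 8` sets pending return value 8.
2. Before returning, `finally: pass` runs (no effect).
3. g() returns 8 → res = 8.
Result: 8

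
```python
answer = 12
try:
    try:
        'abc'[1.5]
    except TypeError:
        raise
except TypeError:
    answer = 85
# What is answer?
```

Step-by-step execution trace:
1. Inner try: `'abc'[1.5]` raises TypeError.
2. Inner `except TypeError` matches; bare `raise` re-raises the same TypeError.
3. Outer `except TypeError` matches → answer = 85.
Result: 85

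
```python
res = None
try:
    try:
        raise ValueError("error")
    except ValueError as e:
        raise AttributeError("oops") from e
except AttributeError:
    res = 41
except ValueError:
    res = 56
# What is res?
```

Step-by-step execution trace:
1. Inner try raises ValueError; inner `except ValueError as e` catches it.
2. `raise AttributeError(...) from e` raises AttributeError (ValueError is attached as __cause__, but only AttributeError is active).
3. Outer `except AttributeError` matches → res = 41.
4. `except ValueError` is not reached.
Result: 41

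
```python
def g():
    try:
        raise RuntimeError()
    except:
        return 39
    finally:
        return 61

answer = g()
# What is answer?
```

Step-by-step execution trace:
1. `g()` enters try: `raise RuntimeError()` raises RuntimeError.
2. bare `except` matches → `return 39` sets pending return value 39.
3. Before returning, `finally: return 61` runs and overrides the pending return.
4. g() returns 61 → answer = 61.
Result: 61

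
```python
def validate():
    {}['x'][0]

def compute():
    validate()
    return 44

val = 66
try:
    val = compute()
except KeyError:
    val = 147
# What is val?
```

Step-by-step execution trace:
1. val starts at 66.
2. try: `compute()` calls `validate()`.
3. `validate()` evaluates `{}['x'][0]`, which raises KeyError; it propagates through compute (uncaught).
4. `return 44` in compute is not reached; the assignment to val does not complete.
5. `except KeyError` matches → val = 147.
Result: 147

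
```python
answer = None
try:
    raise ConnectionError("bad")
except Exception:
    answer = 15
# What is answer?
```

Step-by-step execution trace:
1. `raise ConnectionError(...)` raises ConnectionError.
2. `except Exception` matches (ConnectionError is a subclass of Exception) → answer = 15.
Result: 15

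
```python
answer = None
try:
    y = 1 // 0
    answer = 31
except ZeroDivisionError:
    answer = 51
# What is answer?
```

Step-by-step execution trace:
1. `y = 1 // 0` raises ZeroDivisionError.
2. `answer = 31` is not reached.
3. `except ZeroDivisionError` matches → answer = 51.
Result: 51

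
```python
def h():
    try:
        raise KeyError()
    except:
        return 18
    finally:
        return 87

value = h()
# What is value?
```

Step-by-step execution trace:
1. `h()` enters try: `raise KeyError()` raises KeyError.
2. bare `except` matches → `return 18` sets pending return value 18.
3. Before returning, `finally: return 87` runs and overrides the pending return.
4. h() returns 87 → value = 87.
Result: 87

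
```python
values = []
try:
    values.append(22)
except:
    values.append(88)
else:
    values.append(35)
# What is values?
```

Step-by-step execution trace:
1. try: `values.append(22)` → values = [22]. No exception raised.
2. `except` is skipped.
3. `else` runs (try completed without exception): `values.append(35)` → values = [22, 35].
Result: [22, 35]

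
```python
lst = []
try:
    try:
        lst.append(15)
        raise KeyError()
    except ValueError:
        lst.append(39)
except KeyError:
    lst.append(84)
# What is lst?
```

Step-by-step execution trace:
1. Inner try: `lst.append(15)` → lst = [15].
2. `raise KeyError()` raises KeyError.
3. Inner `except ValueError` does not match KeyError; exception propagates to outer try.
4. Outer `except KeyError` matches → `lst.append(84)` → lst = [15, 84].
Result: [15, 84]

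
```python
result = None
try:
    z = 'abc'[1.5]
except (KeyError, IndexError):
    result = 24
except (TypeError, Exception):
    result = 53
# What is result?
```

Step-by-step execution trace:
1. `z = 'abc'[1.5]` raises TypeError.
2. `except (KeyError, IndexError)` does not match TypeError; skipped.
3. `except (TypeError, Exception)` matches (TypeError is in the tuple) → result = 53.
Result: 53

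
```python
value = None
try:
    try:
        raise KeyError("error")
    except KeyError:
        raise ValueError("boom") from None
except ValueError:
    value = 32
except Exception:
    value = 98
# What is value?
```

Step-by-step execution trace:
1. Inner try raises KeyError; inner `except KeyError` catches it.
2. `raise ValueError(...) from None` raises ValueError (from None suppresses __context__, but the active exception is still ValueError).
3. Outer `except ValueError` matches → value = 32.
4. `except Exception` is not reached.
Result: 32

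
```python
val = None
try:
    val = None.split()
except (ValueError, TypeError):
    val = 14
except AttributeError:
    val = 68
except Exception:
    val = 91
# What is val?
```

Step-by-step execution trace:
1. `val = None.split()` raises AttributeError.
2. `except (ValueError, TypeError)` does not match AttributeError; skipped.
3. `except AttributeError` matches (exact type match) → val = 68.
4. `except Exception` is not reached.
Result: 68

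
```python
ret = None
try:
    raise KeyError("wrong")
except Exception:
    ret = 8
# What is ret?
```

Step-by-step execution trace:
1. `raise KeyError(...)` raises KeyError.
2. `except Exception` matches (KeyError is a subclass of Exception) → ret = 8.
Result: 8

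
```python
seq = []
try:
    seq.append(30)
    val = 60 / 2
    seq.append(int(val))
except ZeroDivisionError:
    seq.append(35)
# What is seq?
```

Step-by-step execution trace:
1. try: `seq.append(30)` → seq = [30].
2. `val = 60 / 2` → val = 30.0. No exception raised.
3. `seq.append(int(val))` → seq = [30, 30].
4. `except ZeroDivisionError` is skipped (no exception was raised).
Result: [30, 30]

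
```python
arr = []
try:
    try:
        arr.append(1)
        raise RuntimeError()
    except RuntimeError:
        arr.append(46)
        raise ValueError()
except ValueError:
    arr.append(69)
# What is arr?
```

Step-by-step execution trace:
1. Inner try: `arr.append(1)` → arr = [1].
2. `raise RuntimeError()` raises RuntimeError.
3. Inner `except RuntimeError` matches → `arr.append(46)` → arr = [1, 46].
4. `raise ValueError()` raises ValueError; propagates to outer try.
5. Outer `except ValueError` matches → `arr.append(69)` → arr = [1, 46, 69].
Result: [1, 46, 69]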